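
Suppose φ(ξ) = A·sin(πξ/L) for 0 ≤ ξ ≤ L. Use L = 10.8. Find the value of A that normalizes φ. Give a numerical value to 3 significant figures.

The normalization condition is ∫|φ|² dξ = 1 from 0 to L.
With φ = A·sin(πξ/L), the integral evaluates to A²·[L/2].
So A² = (L/2)^(−1).
Plugging in L = 10.8 yields A = 0.4303.

A ≈ 0.430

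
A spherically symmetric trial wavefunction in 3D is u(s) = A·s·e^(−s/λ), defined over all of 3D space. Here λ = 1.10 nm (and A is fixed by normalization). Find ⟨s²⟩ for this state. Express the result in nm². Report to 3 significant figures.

The expectation value is the |u|²-weighted average of s^2: ∫ s^2|u|² 4πs² ds.
Since the A² factors cancel between numerator and denominator, ⟨s²⟩ = 15·λ^2/2.
With λ = 1.10, ⟨s^2⟩ = 9.075.

⟨s^2⟩ ≈ 9.08 nm^2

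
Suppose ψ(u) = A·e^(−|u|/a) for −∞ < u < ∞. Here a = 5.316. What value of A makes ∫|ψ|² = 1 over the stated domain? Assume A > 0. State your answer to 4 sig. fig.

The normalization condition is ∫|ψ|² du = 1 from −∞ to ∞.
Carrying out the integral gives A² · a.
Hence A² = 1/[a].
With a = 5.316: A² = 0.18811 and A = 0.43372.

A ≈ 0.4337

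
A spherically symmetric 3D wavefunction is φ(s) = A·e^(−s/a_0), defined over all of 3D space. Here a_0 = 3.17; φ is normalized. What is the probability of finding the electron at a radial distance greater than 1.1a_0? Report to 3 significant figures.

With dV = 4πs²ds, the probability is ∫|φ|² dV over s > 1.1a_0.
A² is fixed by ∫₀^∞ 4πs²|φ|² ds = 1, i.e. A² = (π·a_0^3)^(−1).
In terms of u = s/a_0 (A², 4π and the length scale all cancel between numerator and denominator), P = [∫_{1.1}^{∞} u^2·e^(-2·u) du] / [∫_{0}^{∞} u^2·e^(-2·u) du].
An antiderivative of u^2·e^(-2·u) is -(2·u^2 + 2·u + 1)·e^(-2·u)/4; evaluating from 1.1 to ∞ gives 281·e^(-11/5)/200, while the full integral is 1/4.
This evaluates to P = 0.6227.

P ≈ 0.623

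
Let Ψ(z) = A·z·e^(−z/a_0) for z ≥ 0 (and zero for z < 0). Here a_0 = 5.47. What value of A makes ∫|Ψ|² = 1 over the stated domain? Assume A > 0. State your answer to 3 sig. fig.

A ≈ 0.156

Require ∫ |Ψ|² dz = 1 over the whole domain.
With Ψ = A·z·e^(−z/a_0), the integral evaluates to A²·[a_0^3/4].
Hence A² = 1/[a_0^3/4].
Plugging in a_0 = 5.47 yields A = 0.1563.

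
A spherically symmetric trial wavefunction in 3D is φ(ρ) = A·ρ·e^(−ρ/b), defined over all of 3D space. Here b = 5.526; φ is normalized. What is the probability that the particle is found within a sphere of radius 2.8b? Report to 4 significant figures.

Integrate the radial probability density 4πρ²|φ|² over ρ ≤ 2.8b.
The full normalization integral is A²·[3·π·b^5] = 1, fixing A².
Substituting u = ρ/b, A², 4π and the length scale all cancel in the ratio: P = ∫_{0}^{2.8} u^4·e^(-2·u) du / ∫_{0}^{∞} u^4·e^(-2·u) du.
With ∫ u^4·e^(-2·u) du = -(u^4/2 + u^3 + 3·u^2/2 + 3·u/2 + 3/4)·e^(-2·u) + C, the region integral is ≈ 0.493387 and the full one is 3/4.
This evaluates to P = 0.65785.

P ≈ 0.6578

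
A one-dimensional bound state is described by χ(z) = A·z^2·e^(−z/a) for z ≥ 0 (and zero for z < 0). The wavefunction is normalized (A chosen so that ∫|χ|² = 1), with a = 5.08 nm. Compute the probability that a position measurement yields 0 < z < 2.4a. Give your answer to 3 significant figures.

P ≈ 0.524

P = ∫_{0}^{2.4a} |χ(z)|² dz.
Since A² = 1/(3·a^5/4), this is the region integral divided by the full normalization integral.
Let u = z/a; then A² and the length scale cancel, so P = ∫_{0}^{2.4} u^4·e^(-2·u) du ÷ ∫_{0}^{∞} u^4·e^(-2·u) du.
Using ∫ u^4·e^(-2·u) du = -(u^4/2 + u^3 + 3·u^2/2 + 3·u/2 + 3/4)·e^(-2·u), the numerator is ≈ 0.39281 and the denominator is 3/4.
Taking the ratio, P = 0.5237.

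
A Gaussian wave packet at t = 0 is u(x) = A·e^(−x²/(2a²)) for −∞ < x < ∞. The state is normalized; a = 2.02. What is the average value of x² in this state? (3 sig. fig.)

⟨x^2⟩ ≈ 2.04

⟨x²⟩ = ∫ x^2 |u|² dx over the full domain.
Differentiating ∫e^(−αx²) dx = √(π/α) under α to get the higher moments, the ratio of the moment integral to the normalization integral gives ⟨x²⟩ = a^2/2.
With a = 2.02, ⟨x^2⟩ = 2.040.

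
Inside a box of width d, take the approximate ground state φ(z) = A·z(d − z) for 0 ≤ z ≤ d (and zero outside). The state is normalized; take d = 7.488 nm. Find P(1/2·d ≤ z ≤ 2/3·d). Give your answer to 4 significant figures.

P = ∫_{1/2·d}^{2/3·d} |φ(z)|² dz.
The normalization integral ∫|φ|²dz over the whole domain equals d^5/30·A², and A² cancels in the ratio.
Let u = z/d; then A² and the length scale cancel, so P = ∫_{1/2}^{2/3} u^2·(1 - u)^2 du ÷ ∫_{0}^{1} u^2·(1 - u)^2 du.
Using ∫ u^2·(1 - u)^2 du = u^3·(6·u^2 - 15·u + 10)/30, the numerator is 47/4860 and the denominator is 1/30.
The result is P = 47/162.

P ≈ 0.2901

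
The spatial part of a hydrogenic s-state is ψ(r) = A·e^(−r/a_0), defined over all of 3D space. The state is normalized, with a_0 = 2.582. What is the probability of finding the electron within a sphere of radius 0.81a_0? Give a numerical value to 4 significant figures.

Integrate the radial probability density 4πr²|ψ|² over r ≤ 0.81a_0.
The full normalization integral is A²·[π·a_0^3] = 1, fixing A².
Substituting u = r/a_0, A², 4π and the length scale all cancel in the ratio: P = ∫_{0}^{0.81} u^2·e^(-2·u) du / ∫_{0}^{∞} u^2·e^(-2·u) du.
With ∫ u^2·e^(-2·u) du = -(2·u^2 + 2·u + 1)·e^(-2·u)/4 + C, the region integral is ≈ 0.0554557 and the full one is 1/4.
The region integral divided by the full integral gives P = 0.22182.

P ≈ 0.2218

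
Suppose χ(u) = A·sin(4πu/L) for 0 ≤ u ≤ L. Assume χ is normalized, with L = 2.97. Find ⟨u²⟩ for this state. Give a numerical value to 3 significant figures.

⟨u^2⟩ ≈ 2.91

⟨u²⟩ = ∫ u^2 |χ|² du over the full domain.
The ratio of the moment integral to the normalization integral gives ⟨u²⟩ = -L^2/(32·π^2) + L^2/3.
With L = 2.97, ⟨u^2⟩ = 2.912.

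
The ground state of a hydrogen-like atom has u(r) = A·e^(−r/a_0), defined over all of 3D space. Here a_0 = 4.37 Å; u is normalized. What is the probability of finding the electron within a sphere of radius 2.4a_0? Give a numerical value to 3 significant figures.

P ≈ 0.857

P = ∫ |u|² 4πr² dr over r ≤ 2.4a_0.
Normalization gives A² = 1/(π·a_0^3).
Let t = r/a_0; then A², 4π and the length scale all cancel, so P = ∫_{0}^{2.4} t^2·e^(-2·t) dt ÷ ∫_{0}^{∞} t^2·e^(-2·t) dt.
Using ∫ t^2·e^(-2·t) dt = -(2·t^2 + 2·t + 1)·e^(-2·t)/4, the numerator is 1/4 - 433·e^(-24/5)/100 and the denominator is 1/4.
The region integral divided by the full integral gives P = 0.8575.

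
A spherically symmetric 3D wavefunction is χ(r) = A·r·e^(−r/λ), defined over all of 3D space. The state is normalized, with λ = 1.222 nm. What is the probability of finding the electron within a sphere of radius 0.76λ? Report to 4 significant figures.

Integrate the radial probability density 4πr²|χ|² over r ≤ 0.76λ.
A² is fixed by ∫₀^∞ 4πr²|χ|² dr = 1, i.e. A² = (3·π·λ^5)^(−1).
In terms of u = r/λ (A², 4π and the length scale all cancel between numerator and denominator), P = [∫_{0}^{0.76} u^4·e^(-2·u) du] / [∫_{0}^{∞} u^4·e^(-2·u) du].
Using ∫ u^4·e^(-2·u) du = -(u^4/2 + u^3 + 3·u^2/2 + 3·u/2 + 3/4)·e^(-2·u), the numerator is ≈ 0.0146498 and the denominator is 3/4.
This evaluates to P = 0.019533.

P ≈ 0.01953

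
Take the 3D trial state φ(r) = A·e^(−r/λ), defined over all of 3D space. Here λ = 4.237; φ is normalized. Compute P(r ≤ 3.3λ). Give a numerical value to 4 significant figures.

P = ∫ |φ|² 4πr² dr over r ≤ 3.3λ.
The full normalization integral is A²·[π·λ^3] = 1, fixing A².
Let u = r/λ; then A², 4π and the length scale all cancel, so P = ∫_{0}^{3.3} u^2·e^(-2·u) du ÷ ∫_{0}^{∞} u^2·e^(-2·u) du.
With ∫ u^2·e^(-2·u) du = -(2·u^2 + 2·u + 1)·e^(-2·u)/4 + C, the region integral is 1/4 - 1469·e^(-33/5)/200 and the full one is 1/4.
This evaluates to P = 0.96003.

P ≈ 0.9600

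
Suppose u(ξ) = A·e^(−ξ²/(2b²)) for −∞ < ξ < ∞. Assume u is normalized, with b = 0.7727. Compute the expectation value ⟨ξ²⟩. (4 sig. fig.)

⟨ξ²⟩ = ∫ ξ^2 |u|² dξ over the full domain.
Differentiating ∫e^(−αξ²) dξ = √(π/α) under α to get the higher moments, evaluating both integrals, ⟨ξ²⟩ = b^2/2.
With b = 0.7727, ⟨ξ^2⟩ = 0.29853.

⟨ξ^2⟩ ≈ 0.2985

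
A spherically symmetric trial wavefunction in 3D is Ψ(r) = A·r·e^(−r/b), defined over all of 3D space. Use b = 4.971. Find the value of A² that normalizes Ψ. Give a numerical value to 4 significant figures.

The normalization condition is ∫|Ψ|² 4πr² dr = 1 from 0 to ∞.
The angular integral contributes 4π, leaving ∫₀^∞ r²|Ψ|² dr.
The integral (without the A² prefactor) comes out to 3·π·b^5.
So A² = (3·π·b^5)^(−1).
With b = 4.971: A² = 0.000034955 and A = 0.0059123.

A^2 ≈ 0.00003496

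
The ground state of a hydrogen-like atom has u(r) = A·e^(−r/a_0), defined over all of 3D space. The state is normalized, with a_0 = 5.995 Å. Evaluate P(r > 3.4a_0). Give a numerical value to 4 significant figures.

P = ∫ |u|² 4πr² dr over r > 3.4a_0.
The full normalization integral is A²·[π·a_0^3] = 1, fixing A².
In terms of t = r/a_0 (A², 4π and the length scale all cancel between numerator and denominator), P = [∫_{3.4}^{∞} t^2·e^(-2·t) dt] / [∫_{0}^{∞} t^2·e^(-2·t) dt].
With ∫ t^2·e^(-2·t) dt = -(2·t^2 + 2·t + 1)·e^(-2·t)/4 + C, the region integral is 773·e^(-34/5)/100 and the full one is 1/4.
This evaluates to P = 0.034438.

P ≈ 0.03444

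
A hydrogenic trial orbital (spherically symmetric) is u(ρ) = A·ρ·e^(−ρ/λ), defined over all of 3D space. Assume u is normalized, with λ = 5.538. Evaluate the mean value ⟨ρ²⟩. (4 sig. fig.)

By definition ⟨ρ²⟩ = ∫ ρ^2 |u(ρ)|² 4πρ² dρ.
Using ∫₀^∞ ρⁿ e^(−αρ) dρ = n!/αⁿ⁺¹, evaluating both integrals, ⟨ρ²⟩ = 15·λ^2/2.
With λ = 5.538, ⟨ρ^2⟩ = 230.02.

⟨ρ^2⟩ ≈ 230.0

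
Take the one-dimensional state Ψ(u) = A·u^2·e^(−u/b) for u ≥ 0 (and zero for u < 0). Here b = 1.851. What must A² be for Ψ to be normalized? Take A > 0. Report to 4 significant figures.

Normalization requires ∫|Ψ|² du = 1, integrated from 0 to ∞.
With ∫₀^∞ u^4 e^(−αu) du = 4!/α^5, the integral (without the A² prefactor) comes out to 3·b^5/4.
Plugging in b = 1.851 yields A = 0.24772.

A^2 ≈ 0.06136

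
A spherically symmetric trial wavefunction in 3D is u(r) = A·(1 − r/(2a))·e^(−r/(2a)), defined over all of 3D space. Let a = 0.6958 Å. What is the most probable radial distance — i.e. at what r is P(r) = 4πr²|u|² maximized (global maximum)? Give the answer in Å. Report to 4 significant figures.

Set d/dr [P(r) = 4πr²|u|²] = 0 and solve for r > 0.
This gives r = a·(√(5) + 3).
With a = 0.6958, the most probable radial distance is 3.6433 Å.

r ≈ 3.643 Å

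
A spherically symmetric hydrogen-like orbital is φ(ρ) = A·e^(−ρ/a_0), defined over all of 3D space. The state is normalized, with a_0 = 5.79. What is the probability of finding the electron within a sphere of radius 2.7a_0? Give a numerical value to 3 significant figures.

P ≈ 0.905

Integrate the radial probability density 4πρ²|φ|² over ρ ≤ 2.7a_0.
Normalization gives A² = 1/(π·a_0^3).
Let u = ρ/a_0; then A², 4π and the length scale all cancel, so P = ∫_{0}^{2.7} u^2·e^(-2·u) du ÷ ∫_{0}^{∞} u^2·e^(-2·u) du.
An antiderivative of u^2·e^(-2·u) is -(2·u^2 + 2·u + 1)·e^(-2·u)/4; evaluating from 0 to 2.7 gives 1/4 - 1049·e^(-27/5)/200, while the full integral is 1/4.
Taking the ratio yields P = 0.9052.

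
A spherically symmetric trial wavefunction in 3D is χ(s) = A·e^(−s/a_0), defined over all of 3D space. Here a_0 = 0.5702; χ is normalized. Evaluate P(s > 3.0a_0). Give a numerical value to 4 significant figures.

With dV = 4πs²ds, the probability is ∫|χ|² dV over s > 3.0a_0.
Normalization gives A² = 1/(π·a_0^3).
Let u = s/a_0; then A², 4π and the length scale all cancel, so P = ∫_{3.0}^{∞} u^2·e^(-2·u) du ÷ ∫_{0}^{∞} u^2·e^(-2·u) du.
An antiderivative of u^2·e^(-2·u) is -(2·u^2 + 2·u + 1)·e^(-2·u)/4; evaluating from 3.0 to ∞ gives 25·e^(-6)/4, while the full integral is 1/4.
The region integral divided by the full integral gives P = 0.061969.

P ≈ 0.06197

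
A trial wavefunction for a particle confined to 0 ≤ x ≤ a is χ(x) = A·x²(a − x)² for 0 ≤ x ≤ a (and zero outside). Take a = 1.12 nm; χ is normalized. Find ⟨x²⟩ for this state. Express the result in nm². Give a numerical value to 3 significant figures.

⟨x^2⟩ ≈ 0.342 nm^2

⟨x²⟩ = ∫ x^2 |χ|² dx over the full domain.
The ratio of the moment integral to the normalization integral gives ⟨x²⟩ = 3·a^2/11.
With a = 1.12, ⟨x^2⟩ = 0.3421.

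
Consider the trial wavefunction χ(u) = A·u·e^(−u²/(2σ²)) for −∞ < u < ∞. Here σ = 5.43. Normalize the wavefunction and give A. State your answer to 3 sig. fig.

A ≈ 0.0840

Normalization requires ∫|χ|² du = 1, integrated from −∞ to ∞.
With ∫_{−∞}^{∞} u^(2m) e^(−αu²) du = (2m−1)!!·√π / (2^m α^(m+1/2)), carrying out the integral gives A² · √(π)·σ^3/2.
So A² = (√(π)·σ^3/2)^(−1).
Substituting σ = 5.43 gives A² = 0.007048, so A = 0.08395.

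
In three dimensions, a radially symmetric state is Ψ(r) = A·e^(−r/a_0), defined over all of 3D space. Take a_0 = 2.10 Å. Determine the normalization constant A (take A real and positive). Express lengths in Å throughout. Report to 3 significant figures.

Require ∫ |Ψ|² 4πr² dr = 1 over the whole domain.
In 3D with spherical symmetry the volume element is 4πr² dr.
Using ∫₀^∞ rⁿ e^(−αr) dr = n!/αⁿ⁺¹, ∫|Ψ|² 4πr² dr = A²·(π·a_0^3).
With a_0 = 2.10: A² = 0.03437 and A = 0.1854.

A ≈ 0.185 Å^(-3/2)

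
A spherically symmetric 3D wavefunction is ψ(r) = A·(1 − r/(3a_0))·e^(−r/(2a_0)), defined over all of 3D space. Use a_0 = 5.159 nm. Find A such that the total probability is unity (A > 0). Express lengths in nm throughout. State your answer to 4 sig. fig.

Require ∫ |ψ|² 4πr² dr = 1 over the whole domain.
Using ∫₀^∞ rⁿ e^(−αr) dr = n!/αⁿ⁺¹, the integral (without the A² prefactor) comes out to 8·π·a_0^3/3.
So A² = (8·π·a_0^3/3)^(−1).
Plugging in a_0 = 5.159 yields A = 0.029484.

A ≈ 0.02948 nm^(-3/2)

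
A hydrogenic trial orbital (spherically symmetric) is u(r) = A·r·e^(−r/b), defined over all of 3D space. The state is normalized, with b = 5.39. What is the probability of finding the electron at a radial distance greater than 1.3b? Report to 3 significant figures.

P ≈ 0.877

Integrate the radial probability density 4πr²|u|² over r > 1.3b.
The full normalization integral is A²·[3·π·b^5] = 1, fixing A².
In terms of t = r/b (A², 4π and the length scale all cancel between numerator and denominator), P = [∫_{1.3}^{∞} t^4·e^(-2·t) dt] / [∫_{0}^{∞} t^4·e^(-2·t) dt].
With ∫ t^4·e^(-2·t) dt = -(t^4/2 + t^3 + 3·t^2/2 + 3·t/2 + 3/4)·e^(-2·t) + C, the region integral is ≈ 0.65807 and the full one is 3/4.
Taking the ratio yields P = 0.8774.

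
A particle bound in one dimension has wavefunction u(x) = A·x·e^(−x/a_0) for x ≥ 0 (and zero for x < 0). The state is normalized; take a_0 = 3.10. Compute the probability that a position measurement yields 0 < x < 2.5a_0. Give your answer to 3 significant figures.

P ≈ 0.875

The probability is P = ∫ |u|² dx over [0, 2.5a_0].
The normalization integral ∫|u|²dx over the whole domain equals a_0^3/4·A², and A² cancels in the ratio.
Let t = x/a_0; then A² and the length scale cancel, so P = ∫_{0}^{2.5} t^2·e^(-2·t) dt ÷ ∫_{0}^{∞} t^2·e^(-2·t) dt.
With ∫ t^2·e^(-2·t) dt = -(2·t^2 + 2·t + 1)·e^(-2·t)/4 + C, the region integral is 1/4 - 37·e^(-5)/8 and the full one is 1/4.
Taking the ratio, P = 0.8753.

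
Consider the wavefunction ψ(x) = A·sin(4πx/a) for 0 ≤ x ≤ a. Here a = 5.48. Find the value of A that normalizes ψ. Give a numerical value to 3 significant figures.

Normalization requires ∫|ψ|² dx = 1, integrated from 0 to a.
Using sin²θ = (1 − cos 2θ)/2, carrying out the integral gives A² · a/2.
Setting this equal to 1 gives A² = 1/(a/2).
Substituting a = 5.48 gives A² = 0.3650, so A = 0.6041.

A ≈ 0.604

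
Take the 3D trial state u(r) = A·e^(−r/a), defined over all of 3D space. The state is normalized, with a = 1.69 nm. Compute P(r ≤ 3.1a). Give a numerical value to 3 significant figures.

Integrate the radial probability density 4πr²|u|² over r ≤ 3.1a.
A² is fixed by ∫₀^∞ 4πr²|u|² dr = 1, i.e. A² = (π·a^3)^(−1).
Let t = r/a; then A², 4π and the length scale all cancel, so P = ∫_{0}^{3.1} t^2·e^(-2·t) dt ÷ ∫_{0}^{∞} t^2·e^(-2·t) dt.
Using ∫ t^2·e^(-2·t) dt = -(2·t^2 + 2·t + 1)·e^(-2·t)/4, the numerator is 1/4 - 1321·e^(-31/5)/200 and the denominator is 1/4.
This evaluates to P = 0.9464.

P ≈ 0.946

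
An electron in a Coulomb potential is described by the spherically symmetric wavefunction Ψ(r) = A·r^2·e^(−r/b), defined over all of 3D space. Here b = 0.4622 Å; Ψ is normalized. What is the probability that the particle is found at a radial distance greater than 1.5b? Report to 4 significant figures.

With dV = 4πr²dr, the probability is ∫|Ψ|² dV over r > 1.5b.
Normalization gives A² = 1/(45·π·b^7/2).
In terms of u = r/b (A², 4π and the length scale all cancel between numerator and denominator), P = [∫_{1.5}^{∞} u^6·e^(-2·u) du] / [∫_{0}^{∞} u^6·e^(-2·u) du].
Using ∫ u^6·e^(-2·u) du = -(4·u^6 + 12·u^5 + 30·u^4 + 60·u^3 + 90·u^2 + 90·u + 45)·e^(-2·u)/8, the numerator is ≈ 5.43651 and the denominator is 45/8.
This evaluates to P = 0.96649.

P ≈ 0.9665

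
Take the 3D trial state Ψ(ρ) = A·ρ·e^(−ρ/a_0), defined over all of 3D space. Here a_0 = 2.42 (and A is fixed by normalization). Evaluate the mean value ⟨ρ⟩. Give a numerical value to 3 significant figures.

By definition ⟨ρ⟩ = ∫ ρ |Ψ(ρ)|² 4πρ² dρ.
With ∫₀^∞ ρ^5 e^(−αρ) dρ = 5!/α^6, since the A² factors cancel between numerator and denominator, ⟨ρ⟩ = 5·a_0/2.
Putting a_0 = 2.42 gives 6.050.

⟨ρ⟩ ≈ 6.05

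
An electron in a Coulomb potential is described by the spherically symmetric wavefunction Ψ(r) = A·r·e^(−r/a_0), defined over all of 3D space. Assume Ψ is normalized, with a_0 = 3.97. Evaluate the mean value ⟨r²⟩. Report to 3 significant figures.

⟨r^2⟩ ≈ 118

⟨r²⟩ = ∫ r^2 |Ψ|² 4πr² dr over the full domain.
The ratio of the moment integral to the normalization integral gives ⟨r²⟩ = 15·a_0^2/2.
Putting a_0 = 3.97 gives 118.2.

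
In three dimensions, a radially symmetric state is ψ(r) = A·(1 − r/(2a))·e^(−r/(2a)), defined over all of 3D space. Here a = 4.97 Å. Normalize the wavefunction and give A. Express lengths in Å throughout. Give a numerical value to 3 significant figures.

A ≈ 0.0180 Å^(-3/2)

Require ∫ |ψ|² 4πr² dr = 1 over the whole domain.
The angular integral contributes 4π, leaving ∫₀^∞ r²|ψ|² dr.
Using ∫₀^∞ rⁿ e^(−αr) dr = n!/αⁿ⁺¹, ∫|ψ|² 4πr² dr = A²·(8·π·a^3).
Hence A² = 1/[8·π·a^3].
Substituting a = 4.97 gives A² = 0.0003241, so A = 0.01800.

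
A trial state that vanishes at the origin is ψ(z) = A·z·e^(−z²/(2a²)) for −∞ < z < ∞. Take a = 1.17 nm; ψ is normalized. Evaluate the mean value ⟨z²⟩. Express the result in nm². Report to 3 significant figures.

The expectation value is the |ψ|²-weighted average of z^2: ∫ z^2|ψ|² dz.
Using the Gaussian integral ∫_{−∞}^{∞} e^(−αz²) dz = √(π/α), since the A² factors cancel between numerator and denominator, ⟨z²⟩ = 3·a^2/2.
Putting a = 1.17 gives 2.053.

⟨z^2⟩ ≈ 2.05 nm^2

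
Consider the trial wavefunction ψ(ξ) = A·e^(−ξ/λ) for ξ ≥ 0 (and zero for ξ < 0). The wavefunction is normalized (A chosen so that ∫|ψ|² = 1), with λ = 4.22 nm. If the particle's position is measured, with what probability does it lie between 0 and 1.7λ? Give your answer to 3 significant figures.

P ≈ 0.967

The probability is P = ∫ |ψ|² dξ over [0, 1.7λ].
With A² fixed by ∫|ψ|² = 1, i.e. A² = (λ/2)^(−1), substitute and integrate.
Let u = ξ/λ; then A² and the length scale cancel, so P = ∫_{0}^{1.7} e^(-2·u) du ÷ ∫_{0}^{∞} e^(-2·u) du.
An antiderivative of e^(-2·u) is -e^(-2·u)/2; evaluating from 0 to 1.7 gives 1/2 - e^(-17/5)/2, while the full integral is 1/2.
Evaluating gives P = 0.9666.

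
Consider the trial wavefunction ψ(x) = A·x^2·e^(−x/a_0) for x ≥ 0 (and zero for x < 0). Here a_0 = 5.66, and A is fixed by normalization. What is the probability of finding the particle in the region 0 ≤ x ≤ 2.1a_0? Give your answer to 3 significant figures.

The probability is P = ∫ |ψ|² dx over [0, 2.1a_0].
The normalization integral ∫|ψ|²dx over the whole domain equals 3·a_0^5/4·A², and A² cancels in the ratio.
Substituting u = x/a_0, A² and the length scale cancel in the ratio: P = ∫_{0}^{2.1} u^4·e^(-2·u) du / ∫_{0}^{∞} u^4·e^(-2·u) du.
An antiderivative of u^4·e^(-2·u) is -(u^4/2 + u^3 + 3·u^2/2 + 3·u/2 + 3/4)·e^(-2·u); evaluating from 0 to 2.1 gives ≈ 0.30763, while the full integral is 3/4.
This works out to P = 0.4102.

P ≈ 0.410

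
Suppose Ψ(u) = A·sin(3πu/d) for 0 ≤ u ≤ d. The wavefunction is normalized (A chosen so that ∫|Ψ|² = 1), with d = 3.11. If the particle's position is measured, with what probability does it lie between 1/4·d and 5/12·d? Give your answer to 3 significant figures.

P = ∫_{1/4·d}^{5/12·d} |Ψ(u)|² du.
With A² fixed by ∫|Ψ|² = 1, i.e. A² = (d/2)^(−1), substitute and integrate.
In terms of t = u/d (A² and the length scale cancel between numerator and denominator), P = [∫_{1/4}^{5/12} sin(3·π·t)^2 dt] / [∫_{0}^{1} sin(3·π·t)^2 dt].
Using ∫ sin(3·π·t)^2 dt = t/2 - sin(6·π·t)/(12·π), the numerator is 1/12 - 1/(6·π) and the denominator is 1/2.
Taking the ratio, P = (-2 + π)/(6·π).

P ≈ 0.0606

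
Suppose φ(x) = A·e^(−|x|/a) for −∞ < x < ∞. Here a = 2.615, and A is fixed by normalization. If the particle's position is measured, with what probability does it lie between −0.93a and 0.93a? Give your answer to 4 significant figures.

P ≈ 0.8443

|φ|² is the probability density, so P = ∫_{−0.93a}^{0.93a} |φ|² dx.
The normalization integral ∫|φ|²dx over the whole domain equals a·A², and A² cancels in the ratio.
By symmetry take twice the x ≥ 0 contribution in numerator and denominator; the 2's cancel. In terms of u = x/a (A² and the length scale cancel between numerator and denominator), P = [∫_{0}^{0.93} e^(-2·u) du] / [∫_{0}^{∞} e^(-2·u) du].
Using ∫ e^(-2·u) du = -e^(-2·u)/2, the numerator is 1/2 - e^(-93/50)/2 and the denominator is 1/2.
This works out to P = 0.84433.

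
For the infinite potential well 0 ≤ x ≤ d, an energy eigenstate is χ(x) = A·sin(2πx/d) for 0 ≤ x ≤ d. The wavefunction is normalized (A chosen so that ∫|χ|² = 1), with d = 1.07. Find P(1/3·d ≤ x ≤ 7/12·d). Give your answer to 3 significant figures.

The probability is P = ∫ |χ|² dx over [1/3·d, 7/12·d].
With A² fixed by ∫|χ|² = 1, i.e. A² = (d/2)^(−1), substitute and integrate.
Let u = x/d; then A² and the length scale cancel, so P = ∫_{1/3}^{7/12} sin(2·π·u)^2 du ÷ ∫_{0}^{1} sin(2·π·u)^2 du.
With ∫ sin(2·π·u)^2 du = u/2 - sin(4·π·u)/(8·π) + C, the region integral is -√(3)/(8·π) + 1/8 and the full one is 1/2.
The result is P = (π - √(3))/(4·π).

P ≈ 0.112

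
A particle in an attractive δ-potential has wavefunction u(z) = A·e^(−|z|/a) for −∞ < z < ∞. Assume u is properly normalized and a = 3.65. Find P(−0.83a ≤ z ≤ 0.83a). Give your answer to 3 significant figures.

P ≈ 0.810

P = ∫_{−0.83a}^{0.83a} |u(z)|² dz.
With A² fixed by ∫|u|² = 1, i.e. A² = (a)^(−1), substitute and integrate.
By symmetry take twice the z ≥ 0 contribution in numerator and denominator; the 2's cancel. Let t = z/a; then A² and the length scale cancel, so P = ∫_{0}^{0.83} e^(-2·t) dt ÷ ∫_{0}^{∞} e^(-2·t) dt.
An antiderivative of e^(-2·t) is -e^(-2·t)/2; evaluating from 0 to 0.83 gives 1/2 - e^(-83/50)/2, while the full integral is 1/2.
Taking the ratio, P = 0.8099.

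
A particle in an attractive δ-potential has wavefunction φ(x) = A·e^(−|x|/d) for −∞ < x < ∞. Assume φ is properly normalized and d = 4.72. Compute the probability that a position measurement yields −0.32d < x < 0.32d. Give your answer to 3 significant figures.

P ≈ 0.473

The probability is P = ∫ |φ|² dx over [−0.32d, 0.32d].
The normalization integral ∫|φ|²dx over the whole domain equals d·A², and A² cancels in the ratio.
Both integrals are even about x = 0, so only the x ≥ 0 halves are needed (the factors of 2 cancel). In terms of u = x/d (A² and the length scale cancel between numerator and denominator), P = [∫_{0}^{0.32} e^(-2·u) du] / [∫_{0}^{∞} e^(-2·u) du].
With ∫ e^(-2·u) du = -e^(-2·u)/2 + C, the region integral is 1/2 - e^(-16/25)/2 and the full one is 1/2.
The result is P = 0.4727.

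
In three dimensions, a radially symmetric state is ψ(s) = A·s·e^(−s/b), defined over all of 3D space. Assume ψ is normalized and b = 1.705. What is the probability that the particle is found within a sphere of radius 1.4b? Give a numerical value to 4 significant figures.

Integrate the radial probability density 4πs²|ψ|² over s ≤ 1.4b.
Normalization gives A² = 1/(3·π·b^5).
Substituting u = s/b, A², 4π and the length scale all cancel in the ratio: P = ∫_{0}^{1.4} u^4·e^(-2·u) du / ∫_{0}^{∞} u^4·e^(-2·u) du.
Using ∫ u^4·e^(-2·u) du = -(u^4/2 + u^3 + 3·u^2/2 + 3·u/2 + 3/4)·e^(-2·u), the numerator is ≈ 0.114243 and the denominator is 3/4.
Taking the ratio yields P = 0.15232.

P ≈ 0.1523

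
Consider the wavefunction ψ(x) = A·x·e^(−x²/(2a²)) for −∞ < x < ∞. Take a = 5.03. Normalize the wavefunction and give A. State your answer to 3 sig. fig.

Require ∫ |ψ|² dx = 1 over the whole domain.
With ∫_{−∞}^{∞} x^(2m) e^(−αx²) dx = (2m−1)!!·√π / (2^m α^(m+1/2)), ∫|ψ|² dx = A²·(√(π)·a^3/2).
Hence A² = 1/[√(π)·a^3/2].
Substituting a = 5.03 gives A² = 0.008866, so A = 0.09416.

A ≈ 0.0942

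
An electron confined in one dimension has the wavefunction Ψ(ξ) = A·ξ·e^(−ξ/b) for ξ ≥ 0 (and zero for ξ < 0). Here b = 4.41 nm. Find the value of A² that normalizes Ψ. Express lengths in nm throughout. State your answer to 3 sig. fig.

Normalization requires ∫|Ψ|² dξ = 1, integrated from 0 to ∞.
∫|Ψ|² dξ = A²·(b^3/4).
Setting this equal to 1 gives A² = 1/(b^3/4).
Plugging in b = 4.41 yields A = 0.2160.

A^2 ≈ 0.0466 nm^(-3)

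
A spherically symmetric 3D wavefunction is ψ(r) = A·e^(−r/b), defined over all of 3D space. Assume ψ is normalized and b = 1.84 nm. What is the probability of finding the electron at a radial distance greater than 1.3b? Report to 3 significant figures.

Integrate the radial probability density 4πr²|ψ|² over r > 1.3b.
Normalization gives A² = 1/(π·b^3).
Let u = r/b; then A², 4π and the length scale all cancel, so P = ∫_{1.3}^{∞} u^2·e^(-2·u) du ÷ ∫_{0}^{∞} u^2·e^(-2·u) du.
With ∫ u^2·e^(-2·u) du = -(2·u^2 + 2·u + 1)·e^(-2·u)/4 + C, the region integral is 349·e^(-13/5)/200 and the full one is 1/4.
Taking the ratio yields P = 0.5184.

P ≈ 0.518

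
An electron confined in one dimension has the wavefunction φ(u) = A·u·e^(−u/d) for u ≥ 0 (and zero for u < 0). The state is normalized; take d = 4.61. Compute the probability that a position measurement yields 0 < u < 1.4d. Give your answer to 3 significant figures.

P ≈ 0.531

The probability is P = ∫ |φ|² du over [0, 1.4d].
With A² fixed by ∫|φ|² = 1, i.e. A² = (d^3/4)^(−1), substitute and integrate.
Let t = u/d; then A² and the length scale cancel, so P = ∫_{0}^{1.4} t^2·e^(-2·t) dt ÷ ∫_{0}^{∞} t^2·e^(-2·t) dt.
An antiderivative of t^2·e^(-2·t) is -(2·t^2 + 2·t + 1)·e^(-2·t)/4; evaluating from 0 to 1.4 gives 1/4 - 193·e^(-14/5)/100, while the full integral is 1/4.
Taking the ratio, P = 0.5305.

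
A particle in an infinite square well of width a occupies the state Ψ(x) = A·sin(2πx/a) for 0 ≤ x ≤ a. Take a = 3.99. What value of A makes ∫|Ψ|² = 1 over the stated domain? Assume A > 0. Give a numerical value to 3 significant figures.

The normalization condition is ∫|Ψ|² dx = 1 from 0 to a.
Using sin²θ = (1 − cos 2θ)/2, the integral (without the A² prefactor) comes out to a/2.
Hence A² = 1/[a/2].
Plugging in a = 3.99 yields A = 0.7080.

A ≈ 0.708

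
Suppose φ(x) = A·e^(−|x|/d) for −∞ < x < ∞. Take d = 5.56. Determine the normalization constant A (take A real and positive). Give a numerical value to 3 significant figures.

A ≈ 0.424

Normalization requires ∫|φ|² dx = 1, integrated from −∞ to ∞.
Using ∫₀^∞ xⁿ e^(−αx) dx = n!/αⁿ⁺¹, carrying out the integral gives A² · d.
Hence A² = 1/[d].
Plugging in d = 5.56 yields A = 0.4241.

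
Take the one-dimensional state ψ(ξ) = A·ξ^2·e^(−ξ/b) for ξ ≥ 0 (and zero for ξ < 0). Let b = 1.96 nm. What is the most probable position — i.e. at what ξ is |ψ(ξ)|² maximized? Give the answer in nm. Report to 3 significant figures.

ξ ≈ 3.92 nm

Differentiate |ψ(ξ)|² with respect to ξ and set to zero.
This gives ξ = 2·b.
With b = 1.96, the most probable position is 3.920 nm.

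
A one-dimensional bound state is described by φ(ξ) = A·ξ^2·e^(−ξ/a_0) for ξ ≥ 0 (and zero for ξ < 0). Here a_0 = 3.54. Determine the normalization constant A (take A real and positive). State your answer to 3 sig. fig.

Require ∫ |φ|² dξ = 1 over the whole domain.
With ∫₀^∞ ξ^4 e^(−αξ) dξ = 4!/α^5, with φ = A·ξ^2·e^(−ξ/a_0), the integral evaluates to A²·[3·a_0^5/4].
Hence A² = 1/[3·a_0^5/4].
Substituting a_0 = 3.54 gives A² = 0.002398, so A = 0.04897.

A ≈ 0.0490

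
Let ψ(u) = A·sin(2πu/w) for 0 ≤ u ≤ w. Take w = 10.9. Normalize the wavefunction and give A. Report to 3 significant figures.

Require ∫ |ψ|² du = 1 over the whole domain.
∫|ψ|² du = A²·(w/2).
So A² = (w/2)^(−1).
With w = 10.9: A² = 0.1835 and A = 0.4284.

A ≈ 0.428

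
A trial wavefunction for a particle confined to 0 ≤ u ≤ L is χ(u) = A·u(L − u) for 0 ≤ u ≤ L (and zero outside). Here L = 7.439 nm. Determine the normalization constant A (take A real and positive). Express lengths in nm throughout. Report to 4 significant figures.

Normalization requires ∫|χ|² du = 1, integrated from 0 to L.
The integral (without the A² prefactor) comes out to L^5/30.
So A² = (L^5/30)^(−1).
With L = 7.439: A² = 0.0013169 and A = 0.036289.

A ≈ 0.03629 nm^(-5/2)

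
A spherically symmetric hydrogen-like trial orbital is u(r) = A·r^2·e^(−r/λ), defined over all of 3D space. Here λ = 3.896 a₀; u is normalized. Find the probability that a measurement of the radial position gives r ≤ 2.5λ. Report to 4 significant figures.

With dV = 4πr²dr, the probability is ∫|u|² dV over r ≤ 2.5λ.
A² is fixed by ∫₀^∞ 4πr²|u|² dr = 1, i.e. A² = (45·π·λ^7/2)^(−1).
In terms of t = r/λ (A², 4π and the length scale all cancel between numerator and denominator), P = [∫_{0}^{2.5} t^6·e^(-2·t) dt] / [∫_{0}^{∞} t^6·e^(-2·t) dt].
With ∫ t^6·e^(-2·t) dt = -(4·t^6 + 12·t^5 + 30·t^4 + 60·t^3 + 90·t^2 + 90·t + 45)·e^(-2·t)/8 + C, the region integral is ≈ 1.33772 and the full one is 45/8.
The region integral divided by the full integral gives P = 0.23782.

P ≈ 0.2378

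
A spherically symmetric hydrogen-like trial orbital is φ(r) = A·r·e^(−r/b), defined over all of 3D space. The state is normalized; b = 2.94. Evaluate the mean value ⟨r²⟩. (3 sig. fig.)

⟨r²⟩ = ∫ r^2 |φ|² 4πr² dr over the full domain.
With ∫₀^∞ r^6 e^(−αr) dr = 6!/α^7, since the A² factors cancel between numerator and denominator, ⟨r²⟩ = 15·b^2/2.
With b = 2.94, ⟨r^2⟩ = 64.83.

⟨r^2⟩ ≈ 64.8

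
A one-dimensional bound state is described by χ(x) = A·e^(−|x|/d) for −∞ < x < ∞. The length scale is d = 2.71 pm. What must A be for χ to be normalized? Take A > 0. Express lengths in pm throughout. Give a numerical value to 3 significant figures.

A ≈ 0.607 pm^(-1/2)

Normalization requires ∫|χ|² dx = 1, integrated from −∞ to ∞.
Carrying out the integral gives A² · d.
Hence A² = 1/[d].
Plugging in d = 2.71 yields A = 0.6075.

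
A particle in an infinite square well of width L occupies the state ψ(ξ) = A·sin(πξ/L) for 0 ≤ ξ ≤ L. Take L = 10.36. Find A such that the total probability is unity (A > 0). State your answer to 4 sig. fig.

A ≈ 0.4394

We need A² ∫|f|² dξ = 1, taking the integral from 0 to L.
Using sin²θ = (1 − cos 2θ)/2, ∫|ψ|² dξ = A²·(L/2).
Setting this equal to 1 gives A² = 1/(L/2).
With L = 10.36: A² = 0.19305 and A = 0.43937.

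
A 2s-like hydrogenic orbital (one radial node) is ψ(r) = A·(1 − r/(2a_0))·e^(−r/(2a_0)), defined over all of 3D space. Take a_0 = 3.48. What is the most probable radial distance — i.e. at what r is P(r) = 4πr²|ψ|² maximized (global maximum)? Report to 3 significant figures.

r ≈ 18.2

Set d/dr [P(r) = 4πr²|ψ|²] = 0 and solve for r > 0.
Solving yields r = a_0·(√(5) + 3).
With a_0 = 3.48, the most probable radial distance is 18.22.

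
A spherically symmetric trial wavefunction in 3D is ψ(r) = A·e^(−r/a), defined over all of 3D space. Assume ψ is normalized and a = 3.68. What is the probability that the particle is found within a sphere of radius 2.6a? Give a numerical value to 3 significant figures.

Integrate the radial probability density 4πr²|ψ|² over r ≤ 2.6a.
A² is fixed by ∫₀^∞ 4πr²|ψ|² dr = 1, i.e. A² = (π·a^3)^(−1).
In terms of u = r/a (A², 4π and the length scale all cancel between numerator and denominator), P = [∫_{0}^{2.6} u^2·e^(-2·u) du] / [∫_{0}^{∞} u^2·e^(-2·u) du].
With ∫ u^2·e^(-2·u) du = -(2·u^2 + 2·u + 1)·e^(-2·u)/4 + C, the region integral is 1/4 - 493·e^(-26/5)/100 and the full one is 1/4.
Taking the ratio yields P = 0.8912.

P ≈ 0.891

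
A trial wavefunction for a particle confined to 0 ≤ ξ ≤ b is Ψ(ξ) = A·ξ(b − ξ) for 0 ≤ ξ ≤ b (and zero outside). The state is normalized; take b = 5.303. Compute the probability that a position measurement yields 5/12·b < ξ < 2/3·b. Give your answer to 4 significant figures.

P ≈ 0.4435

|Ψ|² is the probability density, so P = ∫_{5/12·b}^{2/3·b} |Ψ|² dξ.
Since A² = 1/(b^5/30), this is the region integral divided by the full normalization integral.
Substituting u = ξ/b, A² and the length scale cancel in the ratio: P = ∫_{5/12}^{2/3} u^2·(1 - u)^2 du / ∫_{0}^{1} u^2·(1 - u)^2 du.
An antiderivative of u^2·(1 - u)^2 is u^3·(6·u^2 - 15·u + 10)/30; evaluating from 5/12 to 2/3 gives ≈ 0.0147835, while the full integral is 1/30.
This works out to P = 0.44350.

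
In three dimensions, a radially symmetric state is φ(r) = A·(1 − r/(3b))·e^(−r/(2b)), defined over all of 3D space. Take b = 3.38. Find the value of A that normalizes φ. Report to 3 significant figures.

We need A² ∫|f|² 4πr² dr = 1, taking the integral from 0 to ∞.
With ∫₀^∞ r^4 e^(−αr) dr = 4!/α^5, with φ = A·(1 − r/(3b))·e^(−r/(2b)), the integral evaluates to A²·[8·π·b^3/3].
With b = 3.38: A² = 0.003091 and A = 0.05560.

A ≈ 0.0556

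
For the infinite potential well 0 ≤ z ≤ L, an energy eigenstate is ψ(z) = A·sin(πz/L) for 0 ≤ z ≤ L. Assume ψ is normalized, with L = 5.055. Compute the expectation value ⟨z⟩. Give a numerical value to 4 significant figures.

By definition ⟨z⟩ = ∫ z |ψ(z)|² dz.
With ∫₀^L sin²(nπz/L) dz = L/2, the ratio of the moment integral to the normalization integral gives ⟨z⟩ = L/2.
Putting L = 5.055 gives 2.5275.

⟨z⟩ ≈ 2.528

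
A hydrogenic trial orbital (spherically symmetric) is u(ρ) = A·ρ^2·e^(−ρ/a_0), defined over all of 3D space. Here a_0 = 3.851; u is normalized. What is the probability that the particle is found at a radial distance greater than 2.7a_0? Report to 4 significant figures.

P = ∫ |u|² 4πρ² dρ over ρ > 2.7a_0.
The full normalization integral is A²·[45·π·a_0^7/2] = 1, fixing A².
In terms of t = ρ/a_0 (A², 4π and the length scale all cancel between numerator and denominator), P = [∫_{2.7}^{∞} t^6·e^(-2·t) dt] / [∫_{0}^{∞} t^6·e^(-2·t) dt].
With ∫ t^6·e^(-2·t) dt = -(4·t^6 + 12·t^5 + 30·t^4 + 60·t^3 + 90·t^2 + 90·t + 45)·e^(-2·t)/8 + C, the region integral is ≈ 3.94690 and the full one is 45/8.
The region integral divided by the full integral gives P = 0.70167.

P ≈ 0.7017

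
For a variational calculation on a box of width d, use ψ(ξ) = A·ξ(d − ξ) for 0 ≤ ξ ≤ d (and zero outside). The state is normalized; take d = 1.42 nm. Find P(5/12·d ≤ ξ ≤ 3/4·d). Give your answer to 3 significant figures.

P ≈ 0.550

P = ∫_{5/12·d}^{3/4·d} |ψ(ξ)|² dξ.
With A² fixed by ∫|ψ|² = 1, i.e. A² = (d^5/30)^(−1), substitute and integrate.
Let u = ξ/d; then A² and the length scale cancel, so P = ∫_{5/12}^{3/4} u^2·(1 - u)^2 du ÷ ∫_{0}^{1} u^2·(1 - u)^2 du.
Using ∫ u^2·(1 - u)^2 du = u^3·(6·u^2 - 15·u + 10)/30, the numerator is ≈ 0.018329 and the denominator is 1/30.
This works out to P = 0.5499.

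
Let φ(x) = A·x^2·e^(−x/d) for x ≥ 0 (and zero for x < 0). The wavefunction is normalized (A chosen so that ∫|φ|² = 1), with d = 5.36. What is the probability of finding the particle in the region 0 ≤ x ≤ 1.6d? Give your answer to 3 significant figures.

The probability is P = ∫ |φ|² dx over [0, 1.6d].
Since A² = 1/(3·d^5/4), this is the region integral divided by the full normalization integral.
Let u = x/d; then A² and the length scale cancel, so P = ∫_{0}^{1.6} u^4·e^(-2·u) du ÷ ∫_{0}^{∞} u^4·e^(-2·u) du.
An antiderivative of u^4·e^(-2·u) is -(u^4/2 + u^3 + 3·u^2/2 + 3·u/2 + 3/4)·e^(-2·u); evaluating from 0 to 1.6 gives ≈ 0.16454, while the full integral is 3/4.
Taking the ratio, P = 0.2194.

P ≈ 0.219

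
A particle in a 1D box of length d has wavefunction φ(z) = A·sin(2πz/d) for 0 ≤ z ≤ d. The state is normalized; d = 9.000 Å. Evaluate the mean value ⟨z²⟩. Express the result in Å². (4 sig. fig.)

⟨z^2⟩ ≈ 25.97 Å^2

By definition ⟨z²⟩ = ∫ z^2 |φ(z)|² dz.
Using sin²θ = (1 − cos 2θ)/2, the ratio of the moment integral to the normalization integral gives ⟨z²⟩ = -d^2/(8·π^2) + d^2/3.
With d = 9.000, ⟨z^2⟩ = 25.974.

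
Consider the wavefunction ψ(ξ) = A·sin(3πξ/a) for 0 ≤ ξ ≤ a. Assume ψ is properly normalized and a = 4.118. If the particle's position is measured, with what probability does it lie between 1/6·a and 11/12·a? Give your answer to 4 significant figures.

P ≈ 0.8031

P = ∫_{1/6·a}^{11/12·a} |ψ(ξ)|² dξ.
The normalization integral ∫|ψ|²dξ over the whole domain equals a/2·A², and A² cancels in the ratio.
In terms of u = ξ/a (A² and the length scale cancel between numerator and denominator), P = [∫_{1/6}^{11/12} sin(3·π·u)^2 du] / [∫_{0}^{1} sin(3·π·u)^2 du].
Using ∫ sin(3·π·u)^2 du = u/2 - sin(6·π·u)/(12·π), the numerator is 1/(12·π) + 3/8 and the denominator is 1/2.
This works out to P = (2 + 9·π)/(12·π).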